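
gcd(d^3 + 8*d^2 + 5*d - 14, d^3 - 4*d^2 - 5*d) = 1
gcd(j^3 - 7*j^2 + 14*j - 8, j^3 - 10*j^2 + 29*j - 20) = j^2 - 5*j + 4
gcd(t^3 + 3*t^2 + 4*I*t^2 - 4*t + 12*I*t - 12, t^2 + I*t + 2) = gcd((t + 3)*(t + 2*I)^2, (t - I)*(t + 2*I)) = t + 2*I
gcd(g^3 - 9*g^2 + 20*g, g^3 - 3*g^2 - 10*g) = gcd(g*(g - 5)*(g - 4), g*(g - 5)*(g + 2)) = g^2 - 5*g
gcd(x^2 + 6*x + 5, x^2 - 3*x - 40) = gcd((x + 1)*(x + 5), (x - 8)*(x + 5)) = x + 5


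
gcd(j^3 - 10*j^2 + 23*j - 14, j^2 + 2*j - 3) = j - 1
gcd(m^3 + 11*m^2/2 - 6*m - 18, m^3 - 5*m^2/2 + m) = m - 2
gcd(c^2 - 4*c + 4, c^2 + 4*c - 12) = c - 2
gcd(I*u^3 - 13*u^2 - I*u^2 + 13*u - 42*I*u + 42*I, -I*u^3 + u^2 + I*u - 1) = u - 1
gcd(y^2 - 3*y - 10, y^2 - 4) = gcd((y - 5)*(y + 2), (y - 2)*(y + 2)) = y + 2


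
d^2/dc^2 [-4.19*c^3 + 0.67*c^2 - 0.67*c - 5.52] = 1.34 - 25.14*c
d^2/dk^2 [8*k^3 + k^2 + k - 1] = 48*k + 2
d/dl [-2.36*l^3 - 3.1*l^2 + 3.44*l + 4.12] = -7.08*l^2 - 6.2*l + 3.44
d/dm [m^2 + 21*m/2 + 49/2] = 2*m + 21/2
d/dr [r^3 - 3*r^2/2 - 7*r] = 3*r^2 - 3*r - 7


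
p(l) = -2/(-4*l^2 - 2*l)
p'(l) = -2*(8*l + 2)/(-4*l^2 - 2*l)^2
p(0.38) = 1.50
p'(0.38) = -5.63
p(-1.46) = 0.36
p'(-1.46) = 0.62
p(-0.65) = 5.13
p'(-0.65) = 42.08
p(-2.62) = 0.09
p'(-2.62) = 0.08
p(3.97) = 0.03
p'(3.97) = -0.01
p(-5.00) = 0.02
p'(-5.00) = 0.01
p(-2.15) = 0.14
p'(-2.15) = 0.15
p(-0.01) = -102.04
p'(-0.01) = -9995.84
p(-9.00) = 0.01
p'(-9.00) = 0.00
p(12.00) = 0.00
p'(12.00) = 0.00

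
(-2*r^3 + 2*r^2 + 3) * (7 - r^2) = 2*r^5 - 2*r^4 - 14*r^3 + 11*r^2 + 21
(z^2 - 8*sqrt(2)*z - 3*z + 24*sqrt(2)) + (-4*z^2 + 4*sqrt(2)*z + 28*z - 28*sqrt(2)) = -3*z^2 - 4*sqrt(2)*z + 25*z - 4*sqrt(2)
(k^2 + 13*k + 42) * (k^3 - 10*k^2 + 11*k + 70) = k^5 + 3*k^4 - 77*k^3 - 207*k^2 + 1372*k + 2940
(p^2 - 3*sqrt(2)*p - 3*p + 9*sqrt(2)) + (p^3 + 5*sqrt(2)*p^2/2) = p^3 + p^2 + 5*sqrt(2)*p^2/2 - 3*sqrt(2)*p - 3*p + 9*sqrt(2)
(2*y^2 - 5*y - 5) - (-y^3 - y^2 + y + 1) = y^3 + 3*y^2 - 6*y - 6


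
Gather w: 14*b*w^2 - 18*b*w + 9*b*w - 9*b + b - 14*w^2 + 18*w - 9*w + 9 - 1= -8*b + w^2*(14*b - 14) + w*(9 - 9*b) + 8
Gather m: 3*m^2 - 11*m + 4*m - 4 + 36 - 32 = 3*m^2 - 7*m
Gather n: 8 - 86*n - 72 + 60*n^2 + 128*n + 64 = 60*n^2 + 42*n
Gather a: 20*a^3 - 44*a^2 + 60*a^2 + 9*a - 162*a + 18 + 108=20*a^3 + 16*a^2 - 153*a + 126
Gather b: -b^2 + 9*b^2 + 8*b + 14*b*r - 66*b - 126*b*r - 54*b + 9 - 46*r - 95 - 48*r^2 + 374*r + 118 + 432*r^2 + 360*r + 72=8*b^2 + b*(-112*r - 112) + 384*r^2 + 688*r + 104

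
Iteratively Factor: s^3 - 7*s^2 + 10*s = (s - 2)*(s^2 - 5*s) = s*(s - 2)*(s - 5)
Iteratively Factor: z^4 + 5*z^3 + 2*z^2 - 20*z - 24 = (z + 3)*(z^3 + 2*z^2 - 4*z - 8) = (z + 2)*(z + 3)*(z^2 - 4) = (z + 2)^2*(z + 3)*(z - 2)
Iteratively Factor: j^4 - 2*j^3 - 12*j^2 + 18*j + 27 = (j + 1)*(j^3 - 3*j^2 - 9*j + 27) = (j - 3)*(j + 1)*(j^2 - 9) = (j - 3)^2*(j + 1)*(j + 3)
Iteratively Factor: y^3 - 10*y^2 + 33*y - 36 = (y - 4)*(y^2 - 6*y + 9) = (y - 4)*(y - 3)*(y - 3)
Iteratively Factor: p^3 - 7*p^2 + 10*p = (p - 2)*(p^2 - 5*p) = p*(p - 2)*(p - 5)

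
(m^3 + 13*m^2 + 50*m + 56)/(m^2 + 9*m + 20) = (m^2 + 9*m + 14)/(m + 5)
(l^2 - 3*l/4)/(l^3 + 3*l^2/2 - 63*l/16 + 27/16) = 4*l/(4*l^2 + 9*l - 9)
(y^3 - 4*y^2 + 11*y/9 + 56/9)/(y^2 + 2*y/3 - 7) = (3*y^2 - 5*y - 8)/(3*(y + 3))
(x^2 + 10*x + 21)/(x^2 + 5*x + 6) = (x + 7)/(x + 2)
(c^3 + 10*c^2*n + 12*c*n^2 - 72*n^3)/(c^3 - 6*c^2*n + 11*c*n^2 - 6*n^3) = (c^2 + 12*c*n + 36*n^2)/(c^2 - 4*c*n + 3*n^2)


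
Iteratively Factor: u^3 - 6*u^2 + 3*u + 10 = (u - 5)*(u^2 - u - 2) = (u - 5)*(u + 1)*(u - 2)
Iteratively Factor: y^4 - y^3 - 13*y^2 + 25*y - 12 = (y - 3)*(y^3 + 2*y^2 - 7*y + 4) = (y - 3)*(y - 1)*(y^2 + 3*y - 4) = (y - 3)*(y - 1)*(y + 4)*(y - 1)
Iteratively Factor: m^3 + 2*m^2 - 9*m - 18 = (m + 3)*(m^2 - m - 6) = (m - 3)*(m + 3)*(m + 2)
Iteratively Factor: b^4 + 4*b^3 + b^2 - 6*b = (b + 3)*(b^3 + b^2 - 2*b) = b*(b + 3)*(b^2 + b - 2) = b*(b + 2)*(b + 3)*(b - 1)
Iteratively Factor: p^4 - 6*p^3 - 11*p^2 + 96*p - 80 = (p + 4)*(p^3 - 10*p^2 + 29*p - 20) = (p - 1)*(p + 4)*(p^2 - 9*p + 20) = (p - 4)*(p - 1)*(p + 4)*(p - 5)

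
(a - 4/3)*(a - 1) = a^2 - 7*a/3 + 4/3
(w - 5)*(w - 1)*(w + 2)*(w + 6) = w^4 + 2*w^3 - 31*w^2 - 32*w + 60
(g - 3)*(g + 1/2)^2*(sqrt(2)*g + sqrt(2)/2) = sqrt(2)*g^4 - 3*sqrt(2)*g^3/2 - 15*sqrt(2)*g^2/4 - 17*sqrt(2)*g/8 - 3*sqrt(2)/8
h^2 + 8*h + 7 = (h + 1)*(h + 7)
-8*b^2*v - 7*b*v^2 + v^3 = v*(-8*b + v)*(b + v)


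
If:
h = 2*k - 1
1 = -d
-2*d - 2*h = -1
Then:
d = -1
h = 3/2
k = 5/4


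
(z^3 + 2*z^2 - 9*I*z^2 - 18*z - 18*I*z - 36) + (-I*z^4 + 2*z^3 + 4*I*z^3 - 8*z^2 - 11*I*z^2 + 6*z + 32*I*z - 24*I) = -I*z^4 + 3*z^3 + 4*I*z^3 - 6*z^2 - 20*I*z^2 - 12*z + 14*I*z - 36 - 24*I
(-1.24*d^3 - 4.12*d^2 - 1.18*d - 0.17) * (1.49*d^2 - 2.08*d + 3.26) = -1.8476*d^5 - 3.5596*d^4 + 2.769*d^3 - 11.2301*d^2 - 3.4932*d - 0.5542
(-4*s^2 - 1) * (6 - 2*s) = 8*s^3 - 24*s^2 + 2*s - 6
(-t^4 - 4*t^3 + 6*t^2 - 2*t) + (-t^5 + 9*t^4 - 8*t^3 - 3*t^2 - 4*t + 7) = -t^5 + 8*t^4 - 12*t^3 + 3*t^2 - 6*t + 7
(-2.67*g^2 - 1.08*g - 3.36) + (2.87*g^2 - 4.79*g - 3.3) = 0.2*g^2 - 5.87*g - 6.66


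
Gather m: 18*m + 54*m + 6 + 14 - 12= 72*m + 8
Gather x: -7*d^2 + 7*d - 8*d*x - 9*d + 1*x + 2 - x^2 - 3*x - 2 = -7*d^2 - 2*d - x^2 + x*(-8*d - 2)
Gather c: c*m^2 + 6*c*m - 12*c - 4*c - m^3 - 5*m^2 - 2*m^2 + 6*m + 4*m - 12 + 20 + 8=c*(m^2 + 6*m - 16) - m^3 - 7*m^2 + 10*m + 16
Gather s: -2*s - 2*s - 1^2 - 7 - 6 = -4*s - 14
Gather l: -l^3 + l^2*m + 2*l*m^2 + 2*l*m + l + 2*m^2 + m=-l^3 + l^2*m + l*(2*m^2 + 2*m + 1) + 2*m^2 + m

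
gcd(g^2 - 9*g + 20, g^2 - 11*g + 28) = g - 4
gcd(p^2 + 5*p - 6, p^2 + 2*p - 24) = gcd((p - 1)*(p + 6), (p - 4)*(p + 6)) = p + 6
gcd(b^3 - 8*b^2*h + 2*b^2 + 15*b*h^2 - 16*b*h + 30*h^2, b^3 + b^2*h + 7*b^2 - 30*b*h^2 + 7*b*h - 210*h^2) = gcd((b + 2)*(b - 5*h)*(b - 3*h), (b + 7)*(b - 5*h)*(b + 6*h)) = b - 5*h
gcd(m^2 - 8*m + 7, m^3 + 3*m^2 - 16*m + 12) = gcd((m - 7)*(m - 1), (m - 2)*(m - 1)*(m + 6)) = m - 1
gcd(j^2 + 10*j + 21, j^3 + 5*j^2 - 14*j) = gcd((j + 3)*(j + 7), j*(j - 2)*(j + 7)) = j + 7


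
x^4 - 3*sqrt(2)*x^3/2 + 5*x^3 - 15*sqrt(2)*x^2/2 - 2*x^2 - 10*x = x*(x + 5)*(x - 2*sqrt(2))*(x + sqrt(2)/2)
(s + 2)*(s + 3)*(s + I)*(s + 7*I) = s^4 + 5*s^3 + 8*I*s^3 - s^2 + 40*I*s^2 - 35*s + 48*I*s - 42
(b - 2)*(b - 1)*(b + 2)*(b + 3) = b^4 + 2*b^3 - 7*b^2 - 8*b + 12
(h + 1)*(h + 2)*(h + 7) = h^3 + 10*h^2 + 23*h + 14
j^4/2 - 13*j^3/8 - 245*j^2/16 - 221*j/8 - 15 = (j/2 + 1)*(j - 8)*(j + 5/4)*(j + 3/2)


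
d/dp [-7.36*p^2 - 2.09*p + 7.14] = -14.72*p - 2.09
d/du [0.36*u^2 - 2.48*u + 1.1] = 0.72*u - 2.48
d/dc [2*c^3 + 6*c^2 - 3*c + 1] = 6*c^2 + 12*c - 3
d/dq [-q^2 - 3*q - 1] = -2*q - 3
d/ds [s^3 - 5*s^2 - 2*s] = 3*s^2 - 10*s - 2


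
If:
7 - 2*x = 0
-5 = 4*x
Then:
No Solution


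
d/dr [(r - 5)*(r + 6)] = 2*r + 1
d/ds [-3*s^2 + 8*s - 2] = 8 - 6*s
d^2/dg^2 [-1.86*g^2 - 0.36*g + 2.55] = -3.72000000000000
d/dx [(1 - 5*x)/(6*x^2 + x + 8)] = (-30*x^2 - 5*x + (5*x - 1)*(12*x + 1) - 40)/(6*x^2 + x + 8)^2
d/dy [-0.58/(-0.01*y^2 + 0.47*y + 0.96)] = (0.2726 - 0.0116*y)/(-0.01*y^2 + 0.47*y + 0.96)^2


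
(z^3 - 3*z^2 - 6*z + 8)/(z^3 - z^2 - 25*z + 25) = (z^2 - 2*z - 8)/(z^2 - 25)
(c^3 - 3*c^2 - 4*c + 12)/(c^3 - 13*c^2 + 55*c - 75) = (c^2 - 4)/(c^2 - 10*c + 25)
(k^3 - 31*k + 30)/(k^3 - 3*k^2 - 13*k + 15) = (k + 6)/(k + 3)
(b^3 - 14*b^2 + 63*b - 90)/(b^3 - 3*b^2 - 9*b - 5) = (b^2 - 9*b + 18)/(b^2 + 2*b + 1)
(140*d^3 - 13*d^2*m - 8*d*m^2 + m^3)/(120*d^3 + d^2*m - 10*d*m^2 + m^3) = (28*d^2 + 3*d*m - m^2)/(24*d^2 + 5*d*m - m^2)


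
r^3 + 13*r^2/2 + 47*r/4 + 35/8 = (r + 1/2)*(r + 5/2)*(r + 7/2)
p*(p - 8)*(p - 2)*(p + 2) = p^4 - 8*p^3 - 4*p^2 + 32*p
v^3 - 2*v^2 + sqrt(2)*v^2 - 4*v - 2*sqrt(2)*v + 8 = (v - 2)*(v - sqrt(2))*(v + 2*sqrt(2))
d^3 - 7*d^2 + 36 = (d - 6)*(d - 3)*(d + 2)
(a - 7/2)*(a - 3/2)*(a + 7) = a^3 + 2*a^2 - 119*a/4 + 147/4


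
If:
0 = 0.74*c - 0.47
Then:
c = 0.64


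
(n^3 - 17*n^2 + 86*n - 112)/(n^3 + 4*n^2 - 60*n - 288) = (n^2 - 9*n + 14)/(n^2 + 12*n + 36)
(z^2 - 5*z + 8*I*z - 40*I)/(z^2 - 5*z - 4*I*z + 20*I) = (z + 8*I)/(z - 4*I)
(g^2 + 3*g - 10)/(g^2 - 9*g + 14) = (g + 5)/(g - 7)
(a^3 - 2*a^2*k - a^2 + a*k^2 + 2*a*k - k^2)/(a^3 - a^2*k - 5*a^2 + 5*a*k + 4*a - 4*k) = (a - k)/(a - 4)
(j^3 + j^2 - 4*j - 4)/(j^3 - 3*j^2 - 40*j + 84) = (j^2 + 3*j + 2)/(j^2 - j - 42)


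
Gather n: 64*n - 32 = 64*n - 32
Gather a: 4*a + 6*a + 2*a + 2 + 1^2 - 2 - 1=12*a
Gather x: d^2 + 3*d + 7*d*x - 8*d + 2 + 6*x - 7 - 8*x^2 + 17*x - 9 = d^2 - 5*d - 8*x^2 + x*(7*d + 23) - 14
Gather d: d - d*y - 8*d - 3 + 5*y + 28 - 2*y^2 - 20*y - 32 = d*(-y - 7) - 2*y^2 - 15*y - 7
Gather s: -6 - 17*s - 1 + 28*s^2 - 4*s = 28*s^2 - 21*s - 7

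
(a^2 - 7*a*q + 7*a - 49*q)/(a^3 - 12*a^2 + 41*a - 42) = (a^2 - 7*a*q + 7*a - 49*q)/(a^3 - 12*a^2 + 41*a - 42)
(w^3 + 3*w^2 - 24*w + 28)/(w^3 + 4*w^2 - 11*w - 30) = (w^3 + 3*w^2 - 24*w + 28)/(w^3 + 4*w^2 - 11*w - 30)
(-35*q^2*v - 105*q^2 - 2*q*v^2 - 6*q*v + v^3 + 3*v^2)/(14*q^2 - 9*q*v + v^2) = (-5*q*v - 15*q - v^2 - 3*v)/(2*q - v)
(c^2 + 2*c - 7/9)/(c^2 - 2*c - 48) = (-c^2 - 2*c + 7/9)/(-c^2 + 2*c + 48)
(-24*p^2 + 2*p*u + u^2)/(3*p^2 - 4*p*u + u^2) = (-24*p^2 + 2*p*u + u^2)/(3*p^2 - 4*p*u + u^2)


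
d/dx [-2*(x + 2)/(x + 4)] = -4/(x + 4)^2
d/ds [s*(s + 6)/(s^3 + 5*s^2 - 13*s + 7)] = (-s^3 - 13*s^2 - 56*s - 42)/(s^5 + 11*s^4 + 10*s^3 - 106*s^2 + 133*s - 49)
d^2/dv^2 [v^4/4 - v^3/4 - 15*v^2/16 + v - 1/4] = 3*v^2 - 3*v/2 - 15/8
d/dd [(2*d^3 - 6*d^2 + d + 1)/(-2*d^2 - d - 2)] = (-4*d^4 - 4*d^3 - 4*d^2 + 28*d - 1)/(4*d^4 + 4*d^3 + 9*d^2 + 4*d + 4)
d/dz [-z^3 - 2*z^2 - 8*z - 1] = -3*z^2 - 4*z - 8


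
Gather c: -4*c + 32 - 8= 24 - 4*c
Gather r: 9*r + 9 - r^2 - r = -r^2 + 8*r + 9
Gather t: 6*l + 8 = 6*l + 8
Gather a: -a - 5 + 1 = -a - 4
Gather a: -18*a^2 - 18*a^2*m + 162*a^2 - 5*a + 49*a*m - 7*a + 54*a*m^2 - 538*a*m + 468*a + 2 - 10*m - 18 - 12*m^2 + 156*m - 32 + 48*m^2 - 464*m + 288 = a^2*(144 - 18*m) + a*(54*m^2 - 489*m + 456) + 36*m^2 - 318*m + 240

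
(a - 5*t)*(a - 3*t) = a^2 - 8*a*t + 15*t^2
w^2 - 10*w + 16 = (w - 8)*(w - 2)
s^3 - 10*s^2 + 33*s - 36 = (s - 4)*(s - 3)^2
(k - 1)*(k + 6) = k^2 + 5*k - 6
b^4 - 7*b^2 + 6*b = b*(b - 2)*(b - 1)*(b + 3)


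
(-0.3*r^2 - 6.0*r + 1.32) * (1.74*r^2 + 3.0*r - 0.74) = -0.522*r^4 - 11.34*r^3 - 15.4812*r^2 + 8.4*r - 0.9768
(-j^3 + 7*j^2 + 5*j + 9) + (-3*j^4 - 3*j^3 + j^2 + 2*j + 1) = -3*j^4 - 4*j^3 + 8*j^2 + 7*j + 10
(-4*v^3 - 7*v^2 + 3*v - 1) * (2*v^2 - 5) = -8*v^5 - 14*v^4 + 26*v^3 + 33*v^2 - 15*v + 5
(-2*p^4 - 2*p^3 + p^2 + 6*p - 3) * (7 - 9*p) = 18*p^5 + 4*p^4 - 23*p^3 - 47*p^2 + 69*p - 21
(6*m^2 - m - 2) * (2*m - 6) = 12*m^3 - 38*m^2 + 2*m + 12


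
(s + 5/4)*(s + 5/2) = s^2 + 15*s/4 + 25/8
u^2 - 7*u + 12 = (u - 4)*(u - 3)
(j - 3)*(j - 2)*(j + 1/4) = j^3 - 19*j^2/4 + 19*j/4 + 3/2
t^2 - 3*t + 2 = (t - 2)*(t - 1)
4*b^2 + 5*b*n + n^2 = (b + n)*(4*b + n)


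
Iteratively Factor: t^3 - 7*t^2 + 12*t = (t - 3)*(t^2 - 4*t) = t*(t - 3)*(t - 4)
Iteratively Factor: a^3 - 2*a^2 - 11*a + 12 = (a + 3)*(a^2 - 5*a + 4) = (a - 4)*(a + 3)*(a - 1)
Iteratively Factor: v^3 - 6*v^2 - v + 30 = (v - 5)*(v^2 - v - 6) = (v - 5)*(v + 2)*(v - 3)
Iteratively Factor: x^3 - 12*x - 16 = (x + 2)*(x^2 - 2*x - 8) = (x + 2)^2*(x - 4)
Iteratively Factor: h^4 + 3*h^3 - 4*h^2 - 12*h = (h + 3)*(h^3 - 4*h) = (h - 2)*(h + 3)*(h^2 + 2*h) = h*(h - 2)*(h + 3)*(h + 2)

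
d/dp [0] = 0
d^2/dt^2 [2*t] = 0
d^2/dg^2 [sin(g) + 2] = -sin(g)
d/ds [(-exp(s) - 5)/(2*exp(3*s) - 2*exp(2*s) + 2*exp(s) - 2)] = ((exp(s) + 5)*(3*exp(2*s) - 2*exp(s) + 1) - exp(3*s) + exp(2*s) - exp(s) + 1)*exp(s)/(2*(exp(3*s) - exp(2*s) + exp(s) - 1)^2)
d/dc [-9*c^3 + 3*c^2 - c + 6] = -27*c^2 + 6*c - 1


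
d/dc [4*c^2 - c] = 8*c - 1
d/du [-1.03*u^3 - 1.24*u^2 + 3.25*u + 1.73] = -3.09*u^2 - 2.48*u + 3.25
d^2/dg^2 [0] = 0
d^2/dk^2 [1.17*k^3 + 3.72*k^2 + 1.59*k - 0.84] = 7.02*k + 7.44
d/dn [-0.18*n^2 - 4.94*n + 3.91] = -0.36*n - 4.94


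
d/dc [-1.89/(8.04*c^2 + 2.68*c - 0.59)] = (30.3912*c + 5.0652)/(8.04*c^2 + 2.68*c - 0.59)^2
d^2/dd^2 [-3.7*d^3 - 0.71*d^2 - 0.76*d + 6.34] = -22.2*d - 1.42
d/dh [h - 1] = 1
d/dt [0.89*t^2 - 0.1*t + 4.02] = 1.78*t - 0.1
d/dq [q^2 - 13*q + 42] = 2*q - 13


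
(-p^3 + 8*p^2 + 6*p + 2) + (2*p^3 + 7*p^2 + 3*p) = p^3 + 15*p^2 + 9*p + 2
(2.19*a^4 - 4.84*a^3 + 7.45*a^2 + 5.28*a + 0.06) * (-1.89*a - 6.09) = -4.1391*a^5 - 4.1895*a^4 + 15.3951*a^3 - 55.3497*a^2 - 32.2686*a - 0.3654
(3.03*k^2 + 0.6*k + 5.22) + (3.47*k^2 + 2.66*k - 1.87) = 6.5*k^2 + 3.26*k + 3.35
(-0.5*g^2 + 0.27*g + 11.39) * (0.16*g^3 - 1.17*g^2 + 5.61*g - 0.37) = -0.08*g^5 + 0.6282*g^4 - 1.2985*g^3 - 11.6266*g^2 + 63.798*g - 4.2143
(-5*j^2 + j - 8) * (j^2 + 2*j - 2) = -5*j^4 - 9*j^3 + 4*j^2 - 18*j + 16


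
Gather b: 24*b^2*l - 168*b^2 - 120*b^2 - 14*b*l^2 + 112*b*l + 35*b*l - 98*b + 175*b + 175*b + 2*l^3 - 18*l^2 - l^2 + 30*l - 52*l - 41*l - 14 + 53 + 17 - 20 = b^2*(24*l - 288) + b*(-14*l^2 + 147*l + 252) + 2*l^3 - 19*l^2 - 63*l + 36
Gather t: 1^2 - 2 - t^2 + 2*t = -t^2 + 2*t - 1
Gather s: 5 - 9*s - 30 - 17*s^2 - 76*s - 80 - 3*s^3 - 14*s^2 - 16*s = -3*s^3 - 31*s^2 - 101*s - 105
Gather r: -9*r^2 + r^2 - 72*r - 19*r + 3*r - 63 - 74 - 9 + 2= -8*r^2 - 88*r - 144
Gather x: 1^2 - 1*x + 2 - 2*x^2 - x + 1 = -2*x^2 - 2*x + 4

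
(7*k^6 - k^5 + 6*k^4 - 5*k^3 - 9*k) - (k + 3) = 7*k^6 - k^5 + 6*k^4 - 5*k^3 - 10*k - 3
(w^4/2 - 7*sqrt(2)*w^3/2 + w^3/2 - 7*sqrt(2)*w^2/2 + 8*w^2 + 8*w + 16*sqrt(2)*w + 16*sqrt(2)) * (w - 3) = w^5/2 - 7*sqrt(2)*w^4/2 - w^4 + 13*w^3/2 + 7*sqrt(2)*w^3 - 16*w^2 + 53*sqrt(2)*w^2/2 - 32*sqrt(2)*w - 24*w - 48*sqrt(2)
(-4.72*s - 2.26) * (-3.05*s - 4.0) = 14.396*s^2 + 25.773*s + 9.04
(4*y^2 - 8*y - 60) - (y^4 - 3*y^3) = -y^4 + 3*y^3 + 4*y^2 - 8*y - 60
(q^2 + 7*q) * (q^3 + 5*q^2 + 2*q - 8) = q^5 + 12*q^4 + 37*q^3 + 6*q^2 - 56*q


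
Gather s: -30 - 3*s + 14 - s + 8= -4*s - 8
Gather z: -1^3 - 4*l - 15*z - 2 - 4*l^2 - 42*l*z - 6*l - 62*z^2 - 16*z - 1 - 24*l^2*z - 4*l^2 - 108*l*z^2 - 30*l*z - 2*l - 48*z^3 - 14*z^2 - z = -8*l^2 - 12*l - 48*z^3 + z^2*(-108*l - 76) + z*(-24*l^2 - 72*l - 32) - 4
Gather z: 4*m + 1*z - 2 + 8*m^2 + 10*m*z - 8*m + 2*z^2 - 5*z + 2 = 8*m^2 - 4*m + 2*z^2 + z*(10*m - 4)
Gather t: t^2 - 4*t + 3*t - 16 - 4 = t^2 - t - 20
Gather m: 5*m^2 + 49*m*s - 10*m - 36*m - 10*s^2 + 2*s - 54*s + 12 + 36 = 5*m^2 + m*(49*s - 46) - 10*s^2 - 52*s + 48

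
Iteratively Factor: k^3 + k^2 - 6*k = (k - 2)*(k^2 + 3*k) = (k - 2)*(k + 3)*(k)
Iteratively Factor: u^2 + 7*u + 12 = (u + 3)*(u + 4)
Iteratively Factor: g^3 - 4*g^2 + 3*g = (g - 3)*(g^2 - g) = (g - 3)*(g - 1)*(g)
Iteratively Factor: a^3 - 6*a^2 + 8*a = (a - 2)*(a^2 - 4*a) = (a - 4)*(a - 2)*(a)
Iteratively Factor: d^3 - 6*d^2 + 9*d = (d - 3)*(d^2 - 3*d) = d*(d - 3)*(d - 3)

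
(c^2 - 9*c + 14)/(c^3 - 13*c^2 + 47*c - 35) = (c - 2)/(c^2 - 6*c + 5)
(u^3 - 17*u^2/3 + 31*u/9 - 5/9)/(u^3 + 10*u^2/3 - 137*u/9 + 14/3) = (3*u^2 - 16*u + 5)/(3*u^2 + 11*u - 42)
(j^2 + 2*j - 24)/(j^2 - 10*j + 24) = (j + 6)/(j - 6)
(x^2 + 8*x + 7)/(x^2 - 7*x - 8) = (x + 7)/(x - 8)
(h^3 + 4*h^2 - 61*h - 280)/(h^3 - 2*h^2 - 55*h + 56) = (h + 5)/(h - 1)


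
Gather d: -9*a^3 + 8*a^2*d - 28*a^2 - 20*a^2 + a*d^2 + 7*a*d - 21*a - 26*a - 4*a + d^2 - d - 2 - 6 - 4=-9*a^3 - 48*a^2 - 51*a + d^2*(a + 1) + d*(8*a^2 + 7*a - 1) - 12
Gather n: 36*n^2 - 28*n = 36*n^2 - 28*n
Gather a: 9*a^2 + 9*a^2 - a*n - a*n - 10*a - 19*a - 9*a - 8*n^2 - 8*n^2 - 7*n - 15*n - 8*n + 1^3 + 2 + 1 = 18*a^2 + a*(-2*n - 38) - 16*n^2 - 30*n + 4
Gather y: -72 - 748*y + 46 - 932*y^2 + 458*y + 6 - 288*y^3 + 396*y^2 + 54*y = -288*y^3 - 536*y^2 - 236*y - 20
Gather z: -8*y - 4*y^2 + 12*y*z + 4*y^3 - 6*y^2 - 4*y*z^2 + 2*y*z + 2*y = 4*y^3 - 10*y^2 - 4*y*z^2 + 14*y*z - 6*y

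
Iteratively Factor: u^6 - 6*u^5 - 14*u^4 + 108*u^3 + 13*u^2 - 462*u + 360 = (u - 4)*(u^5 - 2*u^4 - 22*u^3 + 20*u^2 + 93*u - 90) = (u - 4)*(u - 1)*(u^4 - u^3 - 23*u^2 - 3*u + 90) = (u - 4)*(u - 1)*(u + 3)*(u^3 - 4*u^2 - 11*u + 30) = (u - 4)*(u - 2)*(u - 1)*(u + 3)*(u^2 - 2*u - 15) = (u - 5)*(u - 4)*(u - 2)*(u - 1)*(u + 3)*(u + 3)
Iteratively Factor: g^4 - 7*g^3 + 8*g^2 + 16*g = (g + 1)*(g^3 - 8*g^2 + 16*g) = (g - 4)*(g + 1)*(g^2 - 4*g) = g*(g - 4)*(g + 1)*(g - 4)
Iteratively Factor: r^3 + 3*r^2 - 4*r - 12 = (r + 2)*(r^2 + r - 6) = (r - 2)*(r + 2)*(r + 3)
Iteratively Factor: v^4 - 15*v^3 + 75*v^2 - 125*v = (v - 5)*(v^3 - 10*v^2 + 25*v) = (v - 5)^2*(v^2 - 5*v) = (v - 5)^3*(v)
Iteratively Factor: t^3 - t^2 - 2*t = (t)*(t^2 - t - 2) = t*(t + 1)*(t - 2)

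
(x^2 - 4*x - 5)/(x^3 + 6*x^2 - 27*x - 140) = (x + 1)/(x^2 + 11*x + 28)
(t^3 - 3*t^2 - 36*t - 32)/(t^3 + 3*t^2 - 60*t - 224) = (t + 1)/(t + 7)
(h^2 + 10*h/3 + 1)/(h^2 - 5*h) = (h^2 + 10*h/3 + 1)/(h*(h - 5))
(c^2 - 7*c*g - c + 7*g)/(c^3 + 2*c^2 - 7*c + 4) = (c - 7*g)/(c^2 + 3*c - 4)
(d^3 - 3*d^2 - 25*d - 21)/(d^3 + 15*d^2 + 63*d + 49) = (d^2 - 4*d - 21)/(d^2 + 14*d + 49)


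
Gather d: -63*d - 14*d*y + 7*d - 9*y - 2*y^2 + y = d*(-14*y - 56) - 2*y^2 - 8*y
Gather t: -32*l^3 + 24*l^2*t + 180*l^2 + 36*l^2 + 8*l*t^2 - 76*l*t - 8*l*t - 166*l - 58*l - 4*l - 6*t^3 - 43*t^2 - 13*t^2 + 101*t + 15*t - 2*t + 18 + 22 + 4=-32*l^3 + 216*l^2 - 228*l - 6*t^3 + t^2*(8*l - 56) + t*(24*l^2 - 84*l + 114) + 44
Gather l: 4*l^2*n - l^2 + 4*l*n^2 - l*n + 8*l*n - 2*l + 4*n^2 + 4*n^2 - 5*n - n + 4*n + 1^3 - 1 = l^2*(4*n - 1) + l*(4*n^2 + 7*n - 2) + 8*n^2 - 2*n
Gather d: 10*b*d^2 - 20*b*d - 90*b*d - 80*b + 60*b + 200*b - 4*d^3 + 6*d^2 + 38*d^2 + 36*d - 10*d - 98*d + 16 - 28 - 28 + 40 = 180*b - 4*d^3 + d^2*(10*b + 44) + d*(-110*b - 72)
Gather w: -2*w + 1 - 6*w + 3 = 4 - 8*w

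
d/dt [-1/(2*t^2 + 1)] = 4*t/(2*t^2 + 1)^2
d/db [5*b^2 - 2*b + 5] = 10*b - 2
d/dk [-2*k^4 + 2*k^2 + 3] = -8*k^3 + 4*k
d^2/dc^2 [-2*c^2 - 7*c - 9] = -4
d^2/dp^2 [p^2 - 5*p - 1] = 2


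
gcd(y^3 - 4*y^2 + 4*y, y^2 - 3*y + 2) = y - 2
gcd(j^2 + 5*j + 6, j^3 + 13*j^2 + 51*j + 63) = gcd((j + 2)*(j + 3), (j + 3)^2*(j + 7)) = j + 3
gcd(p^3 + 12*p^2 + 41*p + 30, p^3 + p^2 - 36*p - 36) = p^2 + 7*p + 6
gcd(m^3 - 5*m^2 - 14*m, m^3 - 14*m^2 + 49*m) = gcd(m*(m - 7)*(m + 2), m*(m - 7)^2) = m^2 - 7*m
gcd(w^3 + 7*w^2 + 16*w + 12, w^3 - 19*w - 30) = w^2 + 5*w + 6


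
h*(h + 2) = h^2 + 2*h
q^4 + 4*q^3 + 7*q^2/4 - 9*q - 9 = (q - 3/2)*(q + 3/2)*(q + 2)^2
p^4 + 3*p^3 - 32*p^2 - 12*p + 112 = (p - 4)*(p - 2)*(p + 2)*(p + 7)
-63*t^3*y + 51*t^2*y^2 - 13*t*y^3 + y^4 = y*(-7*t + y)*(-3*t + y)^2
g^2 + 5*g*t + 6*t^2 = (g + 2*t)*(g + 3*t)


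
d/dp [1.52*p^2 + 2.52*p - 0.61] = 3.04*p + 2.52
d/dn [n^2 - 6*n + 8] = 2*n - 6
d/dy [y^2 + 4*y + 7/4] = 2*y + 4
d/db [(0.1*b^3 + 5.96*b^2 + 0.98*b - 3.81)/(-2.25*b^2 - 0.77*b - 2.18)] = (-0.225*b^4 - 0.154*b^3 - 3.0382*b^2 - 43.1306*b - 5.0701)/(5.0625*b^4 + 3.465*b^3 + 10.4029*b^2 + 3.3572*b + 4.7524)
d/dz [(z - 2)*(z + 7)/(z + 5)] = (z^2 + 10*z + 39)/(z^2 + 10*z + 25)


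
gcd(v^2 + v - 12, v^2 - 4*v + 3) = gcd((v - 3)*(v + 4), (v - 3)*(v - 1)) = v - 3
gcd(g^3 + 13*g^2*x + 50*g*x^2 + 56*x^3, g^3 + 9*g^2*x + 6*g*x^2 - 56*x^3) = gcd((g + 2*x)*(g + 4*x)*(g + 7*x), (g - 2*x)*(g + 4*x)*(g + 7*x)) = g^2 + 11*g*x + 28*x^2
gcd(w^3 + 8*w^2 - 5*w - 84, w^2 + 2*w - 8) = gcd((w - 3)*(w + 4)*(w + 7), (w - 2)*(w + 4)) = w + 4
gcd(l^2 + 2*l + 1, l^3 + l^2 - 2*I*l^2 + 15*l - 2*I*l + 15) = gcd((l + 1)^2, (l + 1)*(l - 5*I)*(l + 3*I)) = l + 1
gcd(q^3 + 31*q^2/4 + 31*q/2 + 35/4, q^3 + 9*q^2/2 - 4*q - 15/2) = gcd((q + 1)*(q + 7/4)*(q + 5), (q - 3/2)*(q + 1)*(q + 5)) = q^2 + 6*q + 5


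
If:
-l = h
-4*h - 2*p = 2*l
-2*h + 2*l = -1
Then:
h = 1/4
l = -1/4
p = -1/4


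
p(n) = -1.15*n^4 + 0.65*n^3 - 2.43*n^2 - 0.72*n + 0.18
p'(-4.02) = 349.17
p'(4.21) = -329.86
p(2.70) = -67.80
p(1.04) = -3.81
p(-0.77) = -1.41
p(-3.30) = -183.65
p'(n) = -4.6*n^3 + 1.95*n^2 - 4.86*n - 0.72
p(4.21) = -358.68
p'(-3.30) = 201.86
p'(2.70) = -90.17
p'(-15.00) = 16035.93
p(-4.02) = -378.75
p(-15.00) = -60948.27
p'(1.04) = -8.84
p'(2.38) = -63.26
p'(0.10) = -1.19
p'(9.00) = -3239.91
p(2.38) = -43.43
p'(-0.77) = 6.28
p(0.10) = 0.08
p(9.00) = -7274.43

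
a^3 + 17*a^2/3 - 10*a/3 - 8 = (a - 4/3)*(a + 1)*(a + 6)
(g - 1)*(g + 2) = g^2 + g - 2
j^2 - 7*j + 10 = (j - 5)*(j - 2)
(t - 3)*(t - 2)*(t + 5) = t^3 - 19*t + 30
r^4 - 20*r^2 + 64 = (r - 4)*(r - 2)*(r + 2)*(r + 4)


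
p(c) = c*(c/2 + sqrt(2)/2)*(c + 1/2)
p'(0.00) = 0.35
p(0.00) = 0.00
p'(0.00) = 0.35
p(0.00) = 0.00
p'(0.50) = 1.69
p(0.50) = 0.48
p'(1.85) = 9.03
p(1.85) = 7.10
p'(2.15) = 11.40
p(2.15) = 10.15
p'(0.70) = 2.43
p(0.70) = 0.89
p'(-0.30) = -0.09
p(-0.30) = -0.03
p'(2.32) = 12.87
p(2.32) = 12.22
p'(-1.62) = 1.19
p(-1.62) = -0.19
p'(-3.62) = 13.08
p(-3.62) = -12.46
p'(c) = c*(c/2 + sqrt(2)/2) + c*(c + 1/2)/2 + (c/2 + sqrt(2)/2)*(c + 1/2)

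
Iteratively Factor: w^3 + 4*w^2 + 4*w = (w)*(w^2 + 4*w + 4) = w*(w + 2)*(w + 2)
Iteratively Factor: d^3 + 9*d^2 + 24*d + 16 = (d + 4)*(d^2 + 5*d + 4) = (d + 4)^2*(d + 1)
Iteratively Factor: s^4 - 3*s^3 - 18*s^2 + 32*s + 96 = (s + 3)*(s^3 - 6*s^2 + 32) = (s - 4)*(s + 3)*(s^2 - 2*s - 8) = (s - 4)*(s + 2)*(s + 3)*(s - 4)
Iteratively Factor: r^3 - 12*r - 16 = (r - 4)*(r^2 + 4*r + 4) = (r - 4)*(r + 2)*(r + 2)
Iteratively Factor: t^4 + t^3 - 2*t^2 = (t)*(t^3 + t^2 - 2*t) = t*(t + 2)*(t^2 - t) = t*(t - 1)*(t + 2)*(t)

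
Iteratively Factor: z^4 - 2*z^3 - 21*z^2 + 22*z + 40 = (z - 2)*(z^3 - 21*z - 20) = (z - 5)*(z - 2)*(z^2 + 5*z + 4) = (z - 5)*(z - 2)*(z + 4)*(z + 1)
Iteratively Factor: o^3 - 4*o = (o)*(o^2 - 4) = o*(o + 2)*(o - 2)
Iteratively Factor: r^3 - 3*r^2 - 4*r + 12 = (r - 3)*(r^2 - 4) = (r - 3)*(r - 2)*(r + 2)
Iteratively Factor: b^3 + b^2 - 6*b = (b)*(b^2 + b - 6) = b*(b - 2)*(b + 3)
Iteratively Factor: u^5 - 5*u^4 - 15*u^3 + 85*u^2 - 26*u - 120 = (u - 2)*(u^4 - 3*u^3 - 21*u^2 + 43*u + 60) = (u - 3)*(u - 2)*(u^3 - 21*u - 20) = (u - 5)*(u - 3)*(u - 2)*(u^2 + 5*u + 4) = (u - 5)*(u - 3)*(u - 2)*(u + 4)*(u + 1)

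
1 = 1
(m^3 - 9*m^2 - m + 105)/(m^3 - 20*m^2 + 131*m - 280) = (m + 3)/(m - 8)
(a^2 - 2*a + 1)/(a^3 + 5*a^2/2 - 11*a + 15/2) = 2*(a - 1)/(2*a^2 + 7*a - 15)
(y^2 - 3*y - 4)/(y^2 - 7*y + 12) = (y + 1)/(y - 3)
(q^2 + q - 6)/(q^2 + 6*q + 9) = (q - 2)/(q + 3)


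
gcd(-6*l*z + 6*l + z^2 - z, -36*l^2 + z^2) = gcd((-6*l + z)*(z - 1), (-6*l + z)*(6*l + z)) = -6*l + z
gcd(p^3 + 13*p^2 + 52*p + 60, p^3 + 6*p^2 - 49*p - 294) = p + 6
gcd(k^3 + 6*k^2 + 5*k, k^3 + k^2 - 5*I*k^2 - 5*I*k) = k^2 + k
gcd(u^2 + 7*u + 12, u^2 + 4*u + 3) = u + 3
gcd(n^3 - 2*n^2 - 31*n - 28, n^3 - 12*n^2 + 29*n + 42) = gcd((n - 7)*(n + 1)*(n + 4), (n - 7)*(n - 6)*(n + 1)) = n^2 - 6*n - 7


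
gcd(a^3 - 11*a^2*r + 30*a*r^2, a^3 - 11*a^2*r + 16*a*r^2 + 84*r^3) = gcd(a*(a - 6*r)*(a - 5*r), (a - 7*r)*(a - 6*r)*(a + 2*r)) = -a + 6*r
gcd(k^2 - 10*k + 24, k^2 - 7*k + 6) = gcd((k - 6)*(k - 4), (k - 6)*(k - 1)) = k - 6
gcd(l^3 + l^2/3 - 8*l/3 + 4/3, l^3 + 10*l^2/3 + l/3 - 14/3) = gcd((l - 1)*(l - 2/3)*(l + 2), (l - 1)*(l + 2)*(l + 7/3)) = l^2 + l - 2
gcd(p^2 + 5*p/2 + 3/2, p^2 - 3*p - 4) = p + 1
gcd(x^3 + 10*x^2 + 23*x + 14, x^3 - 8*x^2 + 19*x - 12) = 1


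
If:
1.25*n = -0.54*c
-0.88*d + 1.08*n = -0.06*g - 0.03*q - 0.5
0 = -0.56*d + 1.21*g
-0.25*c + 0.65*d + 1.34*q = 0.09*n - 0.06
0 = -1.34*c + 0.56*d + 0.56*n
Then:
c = 0.17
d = 0.48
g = 0.22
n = -0.07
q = -0.25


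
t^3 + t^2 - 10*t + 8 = (t - 2)*(t - 1)*(t + 4)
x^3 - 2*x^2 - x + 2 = (x - 2)*(x - 1)*(x + 1)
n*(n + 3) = n^2 + 3*n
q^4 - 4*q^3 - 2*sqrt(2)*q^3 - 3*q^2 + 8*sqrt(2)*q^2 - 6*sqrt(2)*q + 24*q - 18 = (q - 3)*(q - 1)*(q - 3*sqrt(2))*(q + sqrt(2))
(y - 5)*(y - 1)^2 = y^3 - 7*y^2 + 11*y - 5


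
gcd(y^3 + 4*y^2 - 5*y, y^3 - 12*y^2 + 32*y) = y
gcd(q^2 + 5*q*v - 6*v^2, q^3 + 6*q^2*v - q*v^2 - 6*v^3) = q^2 + 5*q*v - 6*v^2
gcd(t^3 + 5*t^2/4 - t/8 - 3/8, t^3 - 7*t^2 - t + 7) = t + 1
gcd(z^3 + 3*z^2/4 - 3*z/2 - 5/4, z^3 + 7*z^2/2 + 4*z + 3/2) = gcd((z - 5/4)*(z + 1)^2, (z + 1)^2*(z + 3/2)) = z^2 + 2*z + 1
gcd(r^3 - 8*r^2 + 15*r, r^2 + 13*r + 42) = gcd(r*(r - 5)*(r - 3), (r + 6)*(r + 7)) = 1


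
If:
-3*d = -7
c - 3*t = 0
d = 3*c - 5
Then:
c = 22/9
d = 7/3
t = 22/27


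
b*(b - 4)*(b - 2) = b^3 - 6*b^2 + 8*b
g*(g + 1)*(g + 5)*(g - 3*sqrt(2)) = g^4 - 3*sqrt(2)*g^3 + 6*g^3 - 18*sqrt(2)*g^2 + 5*g^2 - 15*sqrt(2)*g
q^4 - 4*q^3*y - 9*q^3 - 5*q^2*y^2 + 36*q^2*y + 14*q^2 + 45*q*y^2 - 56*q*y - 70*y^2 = (q - 7)*(q - 2)*(q - 5*y)*(q + y)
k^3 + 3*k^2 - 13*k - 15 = (k - 3)*(k + 1)*(k + 5)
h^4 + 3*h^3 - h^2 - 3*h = h*(h - 1)*(h + 1)*(h + 3)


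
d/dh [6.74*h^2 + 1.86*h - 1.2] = 13.48*h + 1.86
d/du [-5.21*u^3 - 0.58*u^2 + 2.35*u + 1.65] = -15.63*u^2 - 1.16*u + 2.35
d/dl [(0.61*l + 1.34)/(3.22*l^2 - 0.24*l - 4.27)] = (1.9642*l^2 - 0.1464*l - (0.61*l + 1.34)*(6.44*l - 0.24) - 2.6047)/(-3.22*l^2 + 0.24*l + 4.27)^2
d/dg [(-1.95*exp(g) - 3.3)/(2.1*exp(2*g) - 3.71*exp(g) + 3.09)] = (4.095*exp(2*g) + 13.86*exp(g) - 18.2685)*exp(g)/(4.41*exp(4*g) - 15.582*exp(3*g) + 26.7421*exp(2*g) - 22.9278*exp(g) + 9.5481)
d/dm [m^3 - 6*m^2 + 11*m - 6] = 3*m^2 - 12*m + 11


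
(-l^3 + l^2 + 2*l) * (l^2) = -l^5 + l^4 + 2*l^3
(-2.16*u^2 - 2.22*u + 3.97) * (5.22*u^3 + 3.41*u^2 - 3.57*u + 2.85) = -11.2752*u^5 - 18.954*u^4 + 20.8644*u^3 + 15.3071*u^2 - 20.4999*u + 11.3145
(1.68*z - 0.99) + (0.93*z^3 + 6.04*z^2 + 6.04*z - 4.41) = 0.93*z^3 + 6.04*z^2 + 7.72*z - 5.4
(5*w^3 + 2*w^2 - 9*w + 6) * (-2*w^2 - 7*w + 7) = -10*w^5 - 39*w^4 + 39*w^3 + 65*w^2 - 105*w + 42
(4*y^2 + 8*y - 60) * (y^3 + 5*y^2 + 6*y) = 4*y^5 + 28*y^4 + 4*y^3 - 252*y^2 - 360*y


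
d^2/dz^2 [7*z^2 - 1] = 14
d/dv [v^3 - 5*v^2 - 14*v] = 3*v^2 - 10*v - 14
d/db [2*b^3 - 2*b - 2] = 6*b^2 - 2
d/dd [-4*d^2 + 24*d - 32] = 24 - 8*d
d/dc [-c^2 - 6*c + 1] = -2*c - 6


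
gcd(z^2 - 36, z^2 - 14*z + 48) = z - 6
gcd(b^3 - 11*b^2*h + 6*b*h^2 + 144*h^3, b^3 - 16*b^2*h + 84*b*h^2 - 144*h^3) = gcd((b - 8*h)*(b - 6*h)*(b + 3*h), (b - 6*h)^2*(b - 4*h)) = b - 6*h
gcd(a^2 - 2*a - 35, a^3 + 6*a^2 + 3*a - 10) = a + 5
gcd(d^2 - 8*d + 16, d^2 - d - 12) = d - 4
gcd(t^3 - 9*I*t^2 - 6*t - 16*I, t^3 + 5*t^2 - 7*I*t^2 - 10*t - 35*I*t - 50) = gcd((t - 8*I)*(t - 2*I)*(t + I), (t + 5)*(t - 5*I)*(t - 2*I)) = t - 2*I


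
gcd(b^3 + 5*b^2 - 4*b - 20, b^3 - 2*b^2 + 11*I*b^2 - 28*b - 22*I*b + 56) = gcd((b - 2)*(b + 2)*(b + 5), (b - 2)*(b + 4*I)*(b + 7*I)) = b - 2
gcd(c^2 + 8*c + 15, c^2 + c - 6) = c + 3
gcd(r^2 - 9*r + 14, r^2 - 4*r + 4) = r - 2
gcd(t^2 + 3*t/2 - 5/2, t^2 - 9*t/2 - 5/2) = 1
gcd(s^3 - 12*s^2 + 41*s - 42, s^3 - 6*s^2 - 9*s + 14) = s - 7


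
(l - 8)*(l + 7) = l^2 - l - 56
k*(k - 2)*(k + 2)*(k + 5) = k^4 + 5*k^3 - 4*k^2 - 20*k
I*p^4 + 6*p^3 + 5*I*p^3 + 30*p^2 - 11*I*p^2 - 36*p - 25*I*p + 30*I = (p + 6)*(p - 5*I)*(p - I)*(I*p - I)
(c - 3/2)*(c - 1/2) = c^2 - 2*c + 3/4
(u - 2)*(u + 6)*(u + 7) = u^3 + 11*u^2 + 16*u - 84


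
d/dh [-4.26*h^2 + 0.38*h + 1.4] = 0.38 - 8.52*h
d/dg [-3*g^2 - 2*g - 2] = -6*g - 2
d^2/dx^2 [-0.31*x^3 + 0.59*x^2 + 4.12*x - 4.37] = 1.18 - 1.86*x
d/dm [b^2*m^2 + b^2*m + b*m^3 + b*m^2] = b*(2*b*m + b + 3*m^2 + 2*m)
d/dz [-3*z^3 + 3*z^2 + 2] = 3*z*(2 - 3*z)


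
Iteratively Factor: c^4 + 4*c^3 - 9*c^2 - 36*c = (c - 3)*(c^3 + 7*c^2 + 12*c) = c*(c - 3)*(c^2 + 7*c + 12) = c*(c - 3)*(c + 4)*(c + 3)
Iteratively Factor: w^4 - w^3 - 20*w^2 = (w + 4)*(w^3 - 5*w^2) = (w - 5)*(w + 4)*(w^2) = w*(w - 5)*(w + 4)*(w)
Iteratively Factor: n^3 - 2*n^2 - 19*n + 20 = (n + 4)*(n^2 - 6*n + 5) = (n - 5)*(n + 4)*(n - 1)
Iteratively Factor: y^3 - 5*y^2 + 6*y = (y - 3)*(y^2 - 2*y) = y*(y - 3)*(y - 2)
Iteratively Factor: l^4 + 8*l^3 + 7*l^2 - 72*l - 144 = (l - 3)*(l^3 + 11*l^2 + 40*l + 48) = (l - 3)*(l + 4)*(l^2 + 7*l + 12) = (l - 3)*(l + 3)*(l + 4)*(l + 4)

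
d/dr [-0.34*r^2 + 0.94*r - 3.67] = 0.94 - 0.68*r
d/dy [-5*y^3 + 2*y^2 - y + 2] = -15*y^2 + 4*y - 1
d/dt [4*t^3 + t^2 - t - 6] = 12*t^2 + 2*t - 1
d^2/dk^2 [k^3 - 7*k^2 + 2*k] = 6*k - 14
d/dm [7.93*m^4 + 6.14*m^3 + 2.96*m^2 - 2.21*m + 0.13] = 31.72*m^3 + 18.42*m^2 + 5.92*m - 2.21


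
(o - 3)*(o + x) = o^2 + o*x - 3*o - 3*x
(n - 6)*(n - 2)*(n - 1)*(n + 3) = n^4 - 6*n^3 - 7*n^2 + 48*n - 36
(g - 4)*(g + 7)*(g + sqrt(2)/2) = g^3 + sqrt(2)*g^2/2 + 3*g^2 - 28*g + 3*sqrt(2)*g/2 - 14*sqrt(2)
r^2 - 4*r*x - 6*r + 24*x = (r - 6)*(r - 4*x)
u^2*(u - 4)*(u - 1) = u^4 - 5*u^3 + 4*u^2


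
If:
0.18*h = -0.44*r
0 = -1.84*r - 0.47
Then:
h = 0.62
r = -0.26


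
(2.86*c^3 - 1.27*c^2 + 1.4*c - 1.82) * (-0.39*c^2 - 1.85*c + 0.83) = -1.1154*c^5 - 4.7957*c^4 + 4.1773*c^3 - 2.9343*c^2 + 4.529*c - 1.5106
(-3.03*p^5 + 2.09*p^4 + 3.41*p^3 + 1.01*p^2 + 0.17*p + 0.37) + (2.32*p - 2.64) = -3.03*p^5 + 2.09*p^4 + 3.41*p^3 + 1.01*p^2 + 2.49*p - 2.27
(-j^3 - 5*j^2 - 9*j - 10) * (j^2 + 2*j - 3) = -j^5 - 7*j^4 - 16*j^3 - 13*j^2 + 7*j + 30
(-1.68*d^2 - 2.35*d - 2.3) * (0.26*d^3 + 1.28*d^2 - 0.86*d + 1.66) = -0.4368*d^5 - 2.7614*d^4 - 2.1612*d^3 - 3.7118*d^2 - 1.923*d - 3.818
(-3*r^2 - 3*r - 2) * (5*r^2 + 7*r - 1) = -15*r^4 - 36*r^3 - 28*r^2 - 11*r + 2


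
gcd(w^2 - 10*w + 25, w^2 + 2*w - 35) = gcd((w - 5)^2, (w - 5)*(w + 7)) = w - 5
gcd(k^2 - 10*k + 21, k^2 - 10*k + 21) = k^2 - 10*k + 21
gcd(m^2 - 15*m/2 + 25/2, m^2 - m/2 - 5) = m - 5/2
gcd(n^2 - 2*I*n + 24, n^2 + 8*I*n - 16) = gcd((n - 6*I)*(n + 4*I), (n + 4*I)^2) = n + 4*I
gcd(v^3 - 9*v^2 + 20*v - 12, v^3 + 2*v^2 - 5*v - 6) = v - 2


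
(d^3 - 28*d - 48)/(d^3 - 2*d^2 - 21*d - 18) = (d^2 + 6*d + 8)/(d^2 + 4*d + 3)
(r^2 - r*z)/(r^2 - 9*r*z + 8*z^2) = r/(r - 8*z)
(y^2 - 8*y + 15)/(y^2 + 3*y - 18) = (y - 5)/(y + 6)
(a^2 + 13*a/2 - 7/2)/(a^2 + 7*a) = (a - 1/2)/a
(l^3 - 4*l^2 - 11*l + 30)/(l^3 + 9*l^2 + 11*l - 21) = (l^2 - 7*l + 10)/(l^2 + 6*l - 7)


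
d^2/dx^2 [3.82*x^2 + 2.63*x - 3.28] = 7.64000000000000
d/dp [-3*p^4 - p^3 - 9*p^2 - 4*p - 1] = -12*p^3 - 3*p^2 - 18*p - 4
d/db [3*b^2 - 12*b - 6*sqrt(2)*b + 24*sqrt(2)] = 6*b - 12 - 6*sqrt(2)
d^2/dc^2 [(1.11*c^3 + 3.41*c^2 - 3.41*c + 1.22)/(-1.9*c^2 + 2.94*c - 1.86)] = (-24.819632*c^3 + 82.299984*c^2 - 54.457056*c + 1.232592)/(6.859*c^6 - 31.8402*c^5 + 69.41232*c^4 - 87.751944*c^3 + 67.951008*c^2 - 30.513672*c + 6.434856)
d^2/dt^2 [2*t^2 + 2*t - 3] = 4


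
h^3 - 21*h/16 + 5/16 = (h - 1)*(h - 1/4)*(h + 5/4)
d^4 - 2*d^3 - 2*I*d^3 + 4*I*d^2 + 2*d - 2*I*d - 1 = (d - I)^2*(-I*d + I)*(I*d - I)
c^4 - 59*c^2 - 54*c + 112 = (c - 8)*(c - 1)*(c + 2)*(c + 7)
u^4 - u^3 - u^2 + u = u*(u - 1)^2*(u + 1)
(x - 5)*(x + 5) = x^2 - 25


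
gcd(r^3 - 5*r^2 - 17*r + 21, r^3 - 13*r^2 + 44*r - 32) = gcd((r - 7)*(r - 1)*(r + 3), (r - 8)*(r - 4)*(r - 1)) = r - 1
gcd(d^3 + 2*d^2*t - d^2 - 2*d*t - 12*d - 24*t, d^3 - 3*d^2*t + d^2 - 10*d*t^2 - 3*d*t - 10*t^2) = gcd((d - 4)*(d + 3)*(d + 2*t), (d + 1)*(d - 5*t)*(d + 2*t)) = d + 2*t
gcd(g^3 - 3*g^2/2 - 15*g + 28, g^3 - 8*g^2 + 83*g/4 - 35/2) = g^2 - 11*g/2 + 7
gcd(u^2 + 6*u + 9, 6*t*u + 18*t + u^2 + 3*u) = u + 3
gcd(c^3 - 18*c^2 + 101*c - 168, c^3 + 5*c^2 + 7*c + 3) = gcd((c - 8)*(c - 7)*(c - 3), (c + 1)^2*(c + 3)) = 1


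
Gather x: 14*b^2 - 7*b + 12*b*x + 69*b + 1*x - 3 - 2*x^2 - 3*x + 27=14*b^2 + 62*b - 2*x^2 + x*(12*b - 2) + 24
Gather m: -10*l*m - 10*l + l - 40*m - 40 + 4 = -9*l + m*(-10*l - 40) - 36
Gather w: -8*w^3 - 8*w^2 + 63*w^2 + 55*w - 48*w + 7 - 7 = -8*w^3 + 55*w^2 + 7*w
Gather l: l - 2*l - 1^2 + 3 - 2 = -l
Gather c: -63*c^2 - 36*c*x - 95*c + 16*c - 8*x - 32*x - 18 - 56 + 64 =-63*c^2 + c*(-36*x - 79) - 40*x - 10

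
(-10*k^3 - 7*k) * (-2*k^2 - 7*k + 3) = 20*k^5 + 70*k^4 - 16*k^3 + 49*k^2 - 21*k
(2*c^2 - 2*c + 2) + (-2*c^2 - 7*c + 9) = 11 - 9*c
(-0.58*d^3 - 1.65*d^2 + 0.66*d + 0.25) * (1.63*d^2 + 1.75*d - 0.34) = -0.9454*d^5 - 3.7045*d^4 - 1.6145*d^3 + 2.1235*d^2 + 0.2131*d - 0.085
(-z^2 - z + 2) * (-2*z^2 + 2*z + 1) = 2*z^4 - 7*z^2 + 3*z + 2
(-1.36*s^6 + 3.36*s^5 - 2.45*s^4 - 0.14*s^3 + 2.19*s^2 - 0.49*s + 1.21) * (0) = 0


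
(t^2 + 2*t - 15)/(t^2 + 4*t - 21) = (t + 5)/(t + 7)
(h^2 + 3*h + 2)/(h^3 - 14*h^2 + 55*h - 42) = (h^2 + 3*h + 2)/(h^3 - 14*h^2 + 55*h - 42)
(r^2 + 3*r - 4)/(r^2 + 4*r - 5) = (r + 4)/(r + 5)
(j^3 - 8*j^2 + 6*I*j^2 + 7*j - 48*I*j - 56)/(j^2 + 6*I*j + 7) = j - 8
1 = 1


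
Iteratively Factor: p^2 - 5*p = (p - 5)*(p)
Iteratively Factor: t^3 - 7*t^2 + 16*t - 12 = (t - 2)*(t^2 - 5*t + 6) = (t - 3)*(t - 2)*(t - 2)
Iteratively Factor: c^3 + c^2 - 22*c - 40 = (c + 4)*(c^2 - 3*c - 10) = (c - 5)*(c + 4)*(c + 2)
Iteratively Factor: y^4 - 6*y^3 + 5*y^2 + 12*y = (y - 4)*(y^3 - 2*y^2 - 3*y) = y*(y - 4)*(y^2 - 2*y - 3) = y*(y - 4)*(y - 3)*(y + 1)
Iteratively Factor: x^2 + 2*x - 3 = (x - 1)*(x + 3)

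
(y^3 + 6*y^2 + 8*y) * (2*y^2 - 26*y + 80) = 2*y^5 - 14*y^4 - 60*y^3 + 272*y^2 + 640*y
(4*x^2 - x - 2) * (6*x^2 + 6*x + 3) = 24*x^4 + 18*x^3 - 6*x^2 - 15*x - 6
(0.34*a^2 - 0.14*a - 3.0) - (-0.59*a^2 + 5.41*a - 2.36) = 0.93*a^2 - 5.55*a - 0.64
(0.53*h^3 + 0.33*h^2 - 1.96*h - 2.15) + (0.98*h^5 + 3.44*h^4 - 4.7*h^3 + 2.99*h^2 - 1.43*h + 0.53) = 0.98*h^5 + 3.44*h^4 - 4.17*h^3 + 3.32*h^2 - 3.39*h - 1.62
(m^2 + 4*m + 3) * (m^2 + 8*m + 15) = m^4 + 12*m^3 + 50*m^2 + 84*m + 45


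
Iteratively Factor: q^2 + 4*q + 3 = (q + 3)*(q + 1)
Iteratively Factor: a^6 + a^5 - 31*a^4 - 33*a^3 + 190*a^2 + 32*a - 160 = (a + 1)*(a^5 - 31*a^3 - 2*a^2 + 192*a - 160) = (a - 5)*(a + 1)*(a^4 + 5*a^3 - 6*a^2 - 32*a + 32) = (a - 5)*(a + 1)*(a + 4)*(a^3 + a^2 - 10*a + 8) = (a - 5)*(a - 1)*(a + 1)*(a + 4)*(a^2 + 2*a - 8) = (a - 5)*(a - 2)*(a - 1)*(a + 1)*(a + 4)*(a + 4)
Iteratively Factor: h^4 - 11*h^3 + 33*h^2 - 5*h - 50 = (h - 5)*(h^3 - 6*h^2 + 3*h + 10) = (h - 5)^2*(h^2 - h - 2) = (h - 5)^2*(h - 2)*(h + 1)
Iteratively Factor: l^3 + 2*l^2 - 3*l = (l)*(l^2 + 2*l - 3) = l*(l - 1)*(l + 3)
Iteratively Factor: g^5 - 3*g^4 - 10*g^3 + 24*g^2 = (g)*(g^4 - 3*g^3 - 10*g^2 + 24*g) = g*(g + 3)*(g^3 - 6*g^2 + 8*g) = g*(g - 4)*(g + 3)*(g^2 - 2*g) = g*(g - 4)*(g - 2)*(g + 3)*(g)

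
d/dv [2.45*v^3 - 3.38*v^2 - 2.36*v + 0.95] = 7.35*v^2 - 6.76*v - 2.36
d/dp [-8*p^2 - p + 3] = -16*p - 1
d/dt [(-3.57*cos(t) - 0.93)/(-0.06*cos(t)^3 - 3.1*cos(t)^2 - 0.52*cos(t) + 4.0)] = (0.4284*cos(t)^3 + 11.2344*cos(t)^2 + 5.766*cos(t) + 14.7636)*sin(t)/(0.0036*cos(t)^6 + 0.372*cos(t)^5 + 9.6724*cos(t)^4 + 2.744*cos(t)^3 - 24.5296*cos(t)^2 - 4.16*cos(t) + 16.0)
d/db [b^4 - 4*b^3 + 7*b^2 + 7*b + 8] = 4*b^3 - 12*b^2 + 14*b + 7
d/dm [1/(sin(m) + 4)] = -cos(m)/(sin(m) + 4)^2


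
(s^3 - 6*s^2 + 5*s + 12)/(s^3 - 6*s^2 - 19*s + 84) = (s^2 - 3*s - 4)/(s^2 - 3*s - 28)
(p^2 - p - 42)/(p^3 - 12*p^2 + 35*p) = (p + 6)/(p*(p - 5))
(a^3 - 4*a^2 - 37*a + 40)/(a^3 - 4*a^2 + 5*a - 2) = (a^2 - 3*a - 40)/(a^2 - 3*a + 2)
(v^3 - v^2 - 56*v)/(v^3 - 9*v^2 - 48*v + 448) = v/(v - 8)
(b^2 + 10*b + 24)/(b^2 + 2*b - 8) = (b + 6)/(b - 2)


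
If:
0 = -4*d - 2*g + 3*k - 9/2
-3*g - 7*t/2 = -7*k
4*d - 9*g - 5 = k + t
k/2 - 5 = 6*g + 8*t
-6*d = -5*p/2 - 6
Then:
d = -16507/17608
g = -133/142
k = -824/2201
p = -20469/4402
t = 119/2201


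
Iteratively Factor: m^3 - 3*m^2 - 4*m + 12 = (m + 2)*(m^2 - 5*m + 6) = (m - 2)*(m + 2)*(m - 3)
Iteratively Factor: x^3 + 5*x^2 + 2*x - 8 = (x - 1)*(x^2 + 6*x + 8) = (x - 1)*(x + 2)*(x + 4)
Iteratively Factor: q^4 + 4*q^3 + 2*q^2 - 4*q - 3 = (q + 1)*(q^3 + 3*q^2 - q - 3) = (q + 1)^2*(q^2 + 2*q - 3) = (q + 1)^2*(q + 3)*(q - 1)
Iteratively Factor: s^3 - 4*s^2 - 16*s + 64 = (s + 4)*(s^2 - 8*s + 16) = (s - 4)*(s + 4)*(s - 4)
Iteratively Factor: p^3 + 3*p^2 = (p)*(p^2 + 3*p) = p^2*(p + 3)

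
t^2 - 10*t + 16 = (t - 8)*(t - 2)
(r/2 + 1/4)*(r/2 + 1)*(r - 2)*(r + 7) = r^4/4 + 15*r^3/8 - r^2/8 - 15*r/2 - 7/2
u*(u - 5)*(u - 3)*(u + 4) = u^4 - 4*u^3 - 17*u^2 + 60*u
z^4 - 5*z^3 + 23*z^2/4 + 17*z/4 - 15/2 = (z - 5/2)*(z - 2)*(z - 3/2)*(z + 1)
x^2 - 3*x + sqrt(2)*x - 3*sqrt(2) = (x - 3)*(x + sqrt(2))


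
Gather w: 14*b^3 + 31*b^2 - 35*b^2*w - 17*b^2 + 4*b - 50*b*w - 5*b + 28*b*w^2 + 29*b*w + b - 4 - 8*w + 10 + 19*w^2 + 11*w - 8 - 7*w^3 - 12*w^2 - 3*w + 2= 14*b^3 + 14*b^2 - 7*w^3 + w^2*(28*b + 7) + w*(-35*b^2 - 21*b)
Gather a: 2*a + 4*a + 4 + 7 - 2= 6*a + 9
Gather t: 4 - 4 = 0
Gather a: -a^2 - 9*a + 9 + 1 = -a^2 - 9*a + 10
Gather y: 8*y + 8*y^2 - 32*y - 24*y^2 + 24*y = -16*y^2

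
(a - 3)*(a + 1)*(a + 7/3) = a^3 + a^2/3 - 23*a/3 - 7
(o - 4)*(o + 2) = o^2 - 2*o - 8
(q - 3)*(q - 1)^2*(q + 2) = q^4 - 3*q^3 - 3*q^2 + 11*q - 6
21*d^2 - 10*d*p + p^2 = (-7*d + p)*(-3*d + p)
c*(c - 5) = c^2 - 5*c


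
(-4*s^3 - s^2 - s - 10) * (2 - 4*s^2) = 16*s^5 + 4*s^4 - 4*s^3 + 38*s^2 - 2*s - 20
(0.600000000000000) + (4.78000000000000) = 5.38000000000000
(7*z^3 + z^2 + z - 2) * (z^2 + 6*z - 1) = 7*z^5 + 43*z^4 + 3*z^2 - 13*z + 2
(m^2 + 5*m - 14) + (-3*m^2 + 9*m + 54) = -2*m^2 + 14*m + 40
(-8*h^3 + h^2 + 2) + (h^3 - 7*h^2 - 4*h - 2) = -7*h^3 - 6*h^2 - 4*h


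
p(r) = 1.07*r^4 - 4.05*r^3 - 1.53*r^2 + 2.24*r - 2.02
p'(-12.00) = -9106.48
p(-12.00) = 28936.70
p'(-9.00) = -4074.49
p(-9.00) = 9826.61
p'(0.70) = -4.39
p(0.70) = -2.33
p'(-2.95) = -204.35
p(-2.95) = 163.07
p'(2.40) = -15.92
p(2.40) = -25.94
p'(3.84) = 53.68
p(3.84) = -12.65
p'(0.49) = -1.67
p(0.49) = -1.70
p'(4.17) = 88.55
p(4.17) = 10.58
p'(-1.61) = -42.19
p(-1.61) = 14.50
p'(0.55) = -2.41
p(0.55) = -1.83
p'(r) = 4.28*r^3 - 12.15*r^2 - 3.06*r + 2.24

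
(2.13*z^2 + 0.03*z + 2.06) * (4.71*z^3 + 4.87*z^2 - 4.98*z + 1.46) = 10.0323*z^5 + 10.5144*z^4 - 0.758699999999999*z^3 + 12.9926*z^2 - 10.215*z + 3.0076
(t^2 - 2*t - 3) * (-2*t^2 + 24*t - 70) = -2*t^4 + 28*t^3 - 112*t^2 + 68*t + 210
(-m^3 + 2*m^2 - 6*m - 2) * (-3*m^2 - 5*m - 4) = 3*m^5 - m^4 + 12*m^3 + 28*m^2 + 34*m + 8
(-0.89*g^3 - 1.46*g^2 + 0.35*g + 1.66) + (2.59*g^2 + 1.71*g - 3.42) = -0.89*g^3 + 1.13*g^2 + 2.06*g - 1.76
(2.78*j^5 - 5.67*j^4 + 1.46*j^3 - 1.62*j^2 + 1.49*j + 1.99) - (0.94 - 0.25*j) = 2.78*j^5 - 5.67*j^4 + 1.46*j^3 - 1.62*j^2 + 1.74*j + 1.05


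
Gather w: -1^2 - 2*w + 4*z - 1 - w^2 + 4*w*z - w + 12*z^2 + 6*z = -w^2 + w*(4*z - 3) + 12*z^2 + 10*z - 2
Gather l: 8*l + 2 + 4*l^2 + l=4*l^2 + 9*l + 2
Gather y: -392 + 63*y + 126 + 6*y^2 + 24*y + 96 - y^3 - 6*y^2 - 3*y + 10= -y^3 + 84*y - 160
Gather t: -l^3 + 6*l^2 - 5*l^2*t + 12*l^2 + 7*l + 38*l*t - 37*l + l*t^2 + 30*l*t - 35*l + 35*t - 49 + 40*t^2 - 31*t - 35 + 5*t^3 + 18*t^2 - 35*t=-l^3 + 18*l^2 - 65*l + 5*t^3 + t^2*(l + 58) + t*(-5*l^2 + 68*l - 31) - 84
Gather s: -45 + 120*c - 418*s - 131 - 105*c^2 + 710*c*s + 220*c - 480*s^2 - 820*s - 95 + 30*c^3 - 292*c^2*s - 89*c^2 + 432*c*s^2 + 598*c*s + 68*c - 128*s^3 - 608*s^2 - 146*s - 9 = 30*c^3 - 194*c^2 + 408*c - 128*s^3 + s^2*(432*c - 1088) + s*(-292*c^2 + 1308*c - 1384) - 280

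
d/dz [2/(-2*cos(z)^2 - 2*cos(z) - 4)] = -(2*cos(z) + 1)*sin(z)/(cos(z)^2 + cos(z) + 2)^2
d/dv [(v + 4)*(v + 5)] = 2*v + 9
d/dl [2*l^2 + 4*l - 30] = 4*l + 4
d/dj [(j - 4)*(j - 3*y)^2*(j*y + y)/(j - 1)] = y*(j - 3*y)*(-(j - 4)*(j + 1)*(j - 3*y) + (j - 1)*(2*(j - 4)*(j + 1) + (j - 4)*(j - 3*y) + (j + 1)*(j - 3*y)))/(j - 1)^2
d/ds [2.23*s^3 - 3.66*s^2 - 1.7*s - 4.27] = 6.69*s^2 - 7.32*s - 1.7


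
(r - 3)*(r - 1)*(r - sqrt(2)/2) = r^3 - 4*r^2 - sqrt(2)*r^2/2 + 2*sqrt(2)*r + 3*r - 3*sqrt(2)/2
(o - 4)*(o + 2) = o^2 - 2*o - 8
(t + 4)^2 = t^2 + 8*t + 16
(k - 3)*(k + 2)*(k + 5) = k^3 + 4*k^2 - 11*k - 30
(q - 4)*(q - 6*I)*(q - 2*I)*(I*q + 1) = I*q^4 + 9*q^3 - 4*I*q^3 - 36*q^2 - 20*I*q^2 - 12*q + 80*I*q + 48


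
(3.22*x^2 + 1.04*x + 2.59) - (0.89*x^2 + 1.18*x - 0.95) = 2.33*x^2 - 0.14*x + 3.54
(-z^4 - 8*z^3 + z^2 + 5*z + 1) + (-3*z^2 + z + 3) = -z^4 - 8*z^3 - 2*z^2 + 6*z + 4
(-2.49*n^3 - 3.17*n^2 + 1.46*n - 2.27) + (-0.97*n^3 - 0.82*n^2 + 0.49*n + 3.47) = -3.46*n^3 - 3.99*n^2 + 1.95*n + 1.2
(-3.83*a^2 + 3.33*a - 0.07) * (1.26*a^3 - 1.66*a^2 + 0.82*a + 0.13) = -4.8258*a^5 + 10.5536*a^4 - 8.7566*a^3 + 2.3489*a^2 + 0.3755*a - 0.0091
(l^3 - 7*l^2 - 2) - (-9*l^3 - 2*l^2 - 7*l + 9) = 10*l^3 - 5*l^2 + 7*l - 11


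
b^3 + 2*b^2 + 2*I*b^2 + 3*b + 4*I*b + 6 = (b + 2)*(b - I)*(b + 3*I)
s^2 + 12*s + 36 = (s + 6)^2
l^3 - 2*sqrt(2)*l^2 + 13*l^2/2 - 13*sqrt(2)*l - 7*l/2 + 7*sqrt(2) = (l - 1/2)*(l + 7)*(l - 2*sqrt(2))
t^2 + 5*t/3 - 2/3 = (t - 1/3)*(t + 2)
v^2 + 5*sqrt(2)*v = v*(v + 5*sqrt(2))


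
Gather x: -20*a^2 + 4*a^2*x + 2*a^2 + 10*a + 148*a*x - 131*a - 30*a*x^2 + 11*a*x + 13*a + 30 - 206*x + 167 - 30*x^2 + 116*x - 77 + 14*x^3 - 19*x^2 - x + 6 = -18*a^2 - 108*a + 14*x^3 + x^2*(-30*a - 49) + x*(4*a^2 + 159*a - 91) + 126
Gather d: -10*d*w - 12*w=-10*d*w - 12*w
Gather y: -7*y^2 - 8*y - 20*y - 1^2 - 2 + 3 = -7*y^2 - 28*y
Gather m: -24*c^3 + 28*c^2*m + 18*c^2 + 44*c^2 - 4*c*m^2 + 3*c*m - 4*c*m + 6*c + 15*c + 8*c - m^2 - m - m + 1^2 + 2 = -24*c^3 + 62*c^2 + 29*c + m^2*(-4*c - 1) + m*(28*c^2 - c - 2) + 3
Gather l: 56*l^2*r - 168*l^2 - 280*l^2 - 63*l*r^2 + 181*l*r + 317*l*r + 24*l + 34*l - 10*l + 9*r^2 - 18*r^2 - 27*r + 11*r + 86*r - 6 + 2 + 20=l^2*(56*r - 448) + l*(-63*r^2 + 498*r + 48) - 9*r^2 + 70*r + 16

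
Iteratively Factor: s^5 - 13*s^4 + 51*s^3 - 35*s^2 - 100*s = (s - 4)*(s^4 - 9*s^3 + 15*s^2 + 25*s) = (s - 5)*(s - 4)*(s^3 - 4*s^2 - 5*s) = (s - 5)*(s - 4)*(s + 1)*(s^2 - 5*s) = (s - 5)^2*(s - 4)*(s + 1)*(s)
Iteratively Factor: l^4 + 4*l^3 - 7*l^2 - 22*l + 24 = (l - 1)*(l^3 + 5*l^2 - 2*l - 24) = (l - 1)*(l + 4)*(l^2 + l - 6) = (l - 1)*(l + 3)*(l + 4)*(l - 2)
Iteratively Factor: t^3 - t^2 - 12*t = (t + 3)*(t^2 - 4*t) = (t - 4)*(t + 3)*(t)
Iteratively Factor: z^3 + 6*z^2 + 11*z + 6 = (z + 2)*(z^2 + 4*z + 3) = (z + 1)*(z + 2)*(z + 3)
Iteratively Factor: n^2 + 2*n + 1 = (n + 1)*(n + 1)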